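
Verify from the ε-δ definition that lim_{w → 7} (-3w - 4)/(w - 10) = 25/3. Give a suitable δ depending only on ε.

Fix ε > 0. We want δ > 0 with 0 < |w − 7| < δ ⇒ |(-3w - 4)/(w - 10) − (25/3)| < ε.
Combining over a common denominator, (-3w - 4)/(w - 10) − (25/3) = [(-3w - 4)·(-3) − (-25)·(w - 10)] / [(-3)·(w - 10)] = 34(w − 7) / ((-3)(w - 10)).
So |(-3w - 4)/(w - 10) − (25/3)| = 34|w − 7| / (3·|w − 10|).
Require δ ≤ 3/2, so |w − 10| ≥ |-3| − |w − 7| > 3 − 3/2 = 3/2.
Hence |(-3w - 4)/(w - 10) − (25/3)| < 34|w − 7|/(3·(3/2)) = (68/9)|w − 7|, which is < ε once |w − 7| < (9/68)ε.
Take δ = min(3/2, (9/68)ε). Then 0 < |w − 7| < δ forces both bounds, so |(-3w - 4)/(w - 10) − (25/3)| < ε.

δ = min(3/2, (9/68)ε)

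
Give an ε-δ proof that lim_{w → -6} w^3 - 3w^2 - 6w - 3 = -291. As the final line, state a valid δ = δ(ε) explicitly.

δ = min(1, ε/160)

Let ε > 0 be given. We want δ > 0 such that 0 < |w + 6| < δ implies |(w^3 - 3w^2 - 6w - 3) + 291| < ε.
(w^3 - 3w^2 - 6w - 3) + 291 = w^3 - 3w^2 - 6w + 288 = (w + 6)(w^2 - 9w + 48).
So |(w^3 - 3w^2 - 6w - 3) + 291| = |w + 6|·|w^2 - 9w + 48|.
Assume first that |w + 6| < 1, so |w| < 7. Then |w^2 - 9w + 48| ≤ 7^2 + 9·7 + 48 = 160.
Hence |(w^3 - 3w^2 - 6w - 3) + 291| ≤ 160|w + 6| < ε provided |w + 6| < ε/160.
Take δ = min(1, ε/160). Then 0 < |w + 6| < δ gives both |w + 6| < 1 and |w + 6| < ε/160, so |(w^3 - 3w^2 - 6w - 3) + 291| < ε.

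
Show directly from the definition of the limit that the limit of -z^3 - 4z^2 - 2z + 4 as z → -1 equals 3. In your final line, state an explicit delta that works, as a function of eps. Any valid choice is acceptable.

Suppose eps > 0. We want delta > 0 such that 0 < |z + 1| < delta implies |(-z^3 - 4z^2 - 2z + 4) − 3| < eps.
(-z^3 - 4z^2 - 2z + 4) − 3 = -z^3 - 4z^2 - 2z + 1 = (z + 1)(-z^2 - 3z + 1).
So |(-z^3 - 4z^2 - 2z + 4) − 3| = |z + 1|·|-z^2 - 3z + 1|.
Assume first that |z + 1| < 1, so |z| < 2. Then |-z^2 - 3z + 1| ≤ 2^2 + 3·2 + 1 = 11.
Hence |(-z^3 - 4z^2 - 2z + 4) − 3| ≤ 11|z + 1| < eps provided |z + 1| < eps/11.
Take delta = min(1, eps/11). Then 0 < |z + 1| < delta gives both |z + 1| < 1 and |z + 1| < eps/11, so |(-z^3 - 4z^2 - 2z + 4) − 3| < eps.

delta = min(1, eps/11)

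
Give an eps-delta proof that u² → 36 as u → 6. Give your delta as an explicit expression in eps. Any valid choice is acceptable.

delta = min(1, eps/13)

Let eps > 0 be given. We seek delta > 0 with 0 < |u − 6| < delta ⇒ |u² − 36| < eps.
Factor: u² − 36 = (u − 6)(u + 6), so |u² − 36| = |u − 6|·|u + 6|.
Restrict delta ≤ 1. Then |u − 6| < 1 gives |u| < 7, so by the triangle inequality |u + 6| ≤ 7 + 6 = 13.
Hence |u² − 36| ≤ 13|u − 6|, which is < eps once |u − 6| < eps/13.
Take delta = min(1, eps/13). If 0 < |u − 6| < delta then both bounds hold and |u² − 36| ≤ 13|u − 6| < 13·(eps/13) = eps.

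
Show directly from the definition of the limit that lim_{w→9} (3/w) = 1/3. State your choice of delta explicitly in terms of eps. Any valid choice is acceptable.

Let eps > 0 be given. We seek delta > 0 such that 0 < |w − 9| < delta implies |3/w − (1/3)| < eps.
|3/w − (1/3)| = 3·|9 − w|/(9·|w|) = 3|w − 9|/(9|w|).
Require delta ≤ 9/2 so that |w| > 9 − 9/2 = 9/2, hence 9|w| > 81/2.
Then |3/w − (1/3)| < 3|w − 9|/(81/2), which is < eps when |w − 9| < (27/2)eps.
Take delta = min(9/2, (27/2)eps). Then 0 < |w − 9| < delta gives both |w − 9| < 9/2 and |w − 9| < (27/2)eps, so |3/w − (1/3)| < eps.

delta = min(9/2, (27/2)eps)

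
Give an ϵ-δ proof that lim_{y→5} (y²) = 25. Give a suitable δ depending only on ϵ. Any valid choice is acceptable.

δ = min(1, ϵ/11)

Let ϵ > 0. We seek δ > 0 with 0 < |y − 5| < δ ⇒ |y² − 25| < ϵ.
Factor: y² − 25 = (y − 5)(y + 5), so |y² − 25| = |y − 5|·|y + 5|.
Impose δ ≤ 1 so that |y| < 6; then |y + 5| ≤ 11.
Hence |y² − 25| ≤ 11|y − 5|, which is < ϵ once |y − 5| < ϵ/11.
Take δ = min(1, ϵ/11). If 0 < |y − 5| < δ then both bounds hold and |y² − 25| ≤ 11|y − 5| < 11·(ϵ/11) = ϵ.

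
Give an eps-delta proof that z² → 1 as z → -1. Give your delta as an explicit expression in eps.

Let eps > 0 be given. We seek delta > 0 with 0 < |z + 1| < delta ⇒ |z² − 1| < eps.
Factor: z² − 1 = (z + 1)(z - 1), so |z² − 1| = |z + 1|·|z - 1|.
Impose delta ≤ 2 so that |z| < 3; then |z - 1| ≤ 4.
Hence |z² − 1| ≤ 4|z + 1|, which is < eps once |z + 1| < eps/4.
Take delta = min(2, eps/4). If 0 < |z + 1| < delta then both bounds hold and |z² − 1| ≤ 4|z + 1| < 4·(eps/4) = eps.

delta = min(2, eps/4)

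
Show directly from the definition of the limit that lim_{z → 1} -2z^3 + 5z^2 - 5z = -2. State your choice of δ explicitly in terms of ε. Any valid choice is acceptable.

Let ε > 0 be given. We want δ > 0 such that 0 < |z − 1| < δ implies |(-2z^3 + 5z^2 - 5z) + 2| < ε.
(-2z^3 + 5z^2 - 5z) + 2 = -2z^3 + 5z^2 - 5z + 2 = (z − 1)(-2z^2 + 3z - 2).
So |(-2z^3 + 5z^2 - 5z) + 2| = |z − 1|·|-2z^2 + 3z - 2|.
Require δ ≤ 2. Then |z − 1| < 2 gives |z| < 3, and by the triangle inequality |-2z^2 + 3z - 2| ≤ 2·3^2 + 3·3 + 2 = 29.
Hence |(-2z^3 + 5z^2 - 5z) + 2| ≤ 29|z − 1| < ε provided |z − 1| < ε/29.
Choosing δ = min(2, ε/29) ensures both conditions, hence |(-2z^3 + 5z^2 - 5z) + 2| < ε.

δ = min(2, ε/29)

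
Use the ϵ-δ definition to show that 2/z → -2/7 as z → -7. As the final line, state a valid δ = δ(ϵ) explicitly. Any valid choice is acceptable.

δ = min(7/2, (49/4)ϵ)

Suppose ϵ > 0. We seek δ > 0 such that 0 < |z + 7| < δ implies |2/z + 2/7| < ϵ.
|2/z + 2/7| = 2·|-7 − z|/(7·|z|) = 2|z + 7|/(7|z|).
Restrict δ ≤ 7/2. Then |z + 7| < 7/2 gives |z| > 7/2, so 7|z| > 49/2.
Then |2/z + 2/7| < 2|z + 7|/(49/2), which is < ϵ when |z + 7| < (49/4)ϵ.
Take δ = min(7/2, (49/4)ϵ). Then 0 < |z + 7| < δ gives both |z + 7| < 7/2 and |z + 7| < (49/4)ϵ, so |2/z + 2/7| < ϵ.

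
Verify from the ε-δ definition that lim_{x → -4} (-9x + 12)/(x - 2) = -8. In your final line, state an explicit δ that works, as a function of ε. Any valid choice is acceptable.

δ = min(3, 3ε)

Suppose ε > 0. We want δ > 0 with 0 < |x + 4| < δ ⇒ |(-9x + 12)/(x - 2) + 8| < ε.
Combining over a common denominator, (-9x + 12)/(x - 2) + 8 = [(-9x + 12)·(-6) − 48·(x - 2)] / [(-6)·(x - 2)] = 6(x + 4) / ((-6)(x - 2)).
So |(-9x + 12)/(x - 2) + 8| = 6|x + 4| / (6·|x − 2|).
Require δ ≤ 3, so |x − 2| ≥ |-6| − |x + 4| > 6 − 3 = 3.
Hence |(-9x + 12)/(x - 2) + 8| < 6|x + 4|/(6·3) = (1/3)|x + 4|, which is < ε once |x + 4| < 3ε.
Take δ = min(3, 3ε). Then 0 < |x + 4| < δ forces both bounds, so |(-9x + 12)/(x - 2) + 8| < ε.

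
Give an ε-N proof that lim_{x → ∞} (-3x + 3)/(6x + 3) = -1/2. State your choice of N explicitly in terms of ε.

N = (3/4)/ε

Let ε > 0. We seek N > 0 such that x > N implies |(-3x + 3)/(6x + 3) + 1/2| < ε.
(-3x + 3)/(6x + 3) + 1/2 = (6(-3x + 3) − (-3)(6x + 3)) / (6(6x + 3)) = 27/(6(6x + 3)).
For x > 0 we have 6x + 3 > 6x, so |(-3x + 3)/(6x + 3) + 1/2| = 27/(6(6x + 3)) < 27/(6·6x) = (3/4)/x.
Thus |(-3x + 3)/(6x + 3) + 1/2| < ε whenever x > (3/4)/ε.
Take N = (3/4)/ε. If x > N then |(-3x + 3)/(6x + 3) + 1/2| < (3/4)/x < ε.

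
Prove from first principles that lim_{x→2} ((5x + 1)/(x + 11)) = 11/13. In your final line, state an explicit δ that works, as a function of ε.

δ = min(13/2, (169/108)ε)

Let ε > 0 be given. We want δ > 0 with 0 < |x − 2| < δ ⇒ |(5x + 1)/(x + 11) − (11/13)| < ε.
Combining over a common denominator, (5x + 1)/(x + 11) − (11/13) = [(5x + 1)·13 − 11·(x + 11)] / [13·(x + 11)] = 54(x − 2) / (13(x + 11)).
So |(5x + 1)/(x + 11) − (11/13)| = 54|x − 2| / (13·|x + 11|).
Require δ ≤ 13/2, so |x + 11| ≥ |13| − |x − 2| > 13 − 13/2 = 13/2.
Hence |(5x + 1)/(x + 11) − (11/13)| < 54|x − 2|/(13·(13/2)) = (108/169)|x − 2|, which is < ε once |x − 2| < (169/108)ε.
Take δ = min(13/2, (169/108)ε). Then 0 < |x − 2| < δ forces both bounds, so |(5x + 1)/(x + 11) − (11/13)| < ε.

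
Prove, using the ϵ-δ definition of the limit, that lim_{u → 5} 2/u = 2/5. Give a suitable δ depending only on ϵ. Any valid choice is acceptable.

Suppose ϵ > 0. We seek δ > 0 such that 0 < |u − 5| < δ implies |2/u − (2/5)| < ϵ.
|2/u − (2/5)| = 2·|5 − u|/(5·|u|) = 2|u − 5|/(5|u|).
Require δ ≤ 5/2 so that |u| > 5 − 5/2 = 5/2, hence 5|u| > 25/2.
Then |2/u − (2/5)| < 2|u − 5|/(25/2), which is < ϵ when |u − 5| < (25/4)ϵ.
Take δ = min(5/2, (25/4)ϵ). Then 0 < |u − 5| < δ gives both |u − 5| < 5/2 and |u − 5| < (25/4)ϵ, so |2/u − (2/5)| < ϵ.

δ = min(5/2, (25/4)ϵ)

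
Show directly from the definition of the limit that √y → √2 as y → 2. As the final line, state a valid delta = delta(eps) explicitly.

delta = min(2, √2·eps)

Fix eps > 0. We want delta > 0 such that 0 < |y − 2| < delta implies |√y − √2| < eps.
Multiplying by the conjugate, |√y − √2| = |y − 2|/(√y + √2).
Restrict delta ≤ 2 so that |y − 2| < 2 forces y > 0, and then √y + √2 > √2.
Hence |√y − √2| < |y − 2|/√2, which is < eps once |y − 2| < √2·eps.
Take delta = min(2, √2·eps). If 0 < |y − 2| < delta then y > 0 and |√y − √2| < |y − 2|/√2 < eps.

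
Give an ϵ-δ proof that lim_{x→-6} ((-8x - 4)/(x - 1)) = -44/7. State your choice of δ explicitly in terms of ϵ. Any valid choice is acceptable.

Let ϵ > 0. We want δ > 0 with 0 < |x + 6| < δ ⇒ |(-8x - 4)/(x - 1) + 44/7| < ϵ.
Combining over a common denominator, (-8x - 4)/(x - 1) + 44/7 = [(-8x - 4)·(-7) − 44·(x - 1)] / [(-7)·(x - 1)] = 12(x + 6) / ((-7)(x - 1)).
So |(-8x - 4)/(x - 1) + 44/7| = 12|x + 6| / (7·|x − 1|).
Restrict δ ≤ 7/2. Then |x + 6| < 7/2 gives |x − 1| = |(x + 6) + (-7)| ≥ 7 − 7/2 = 7/2.
Hence |(-8x - 4)/(x - 1) + 44/7| < 12|x + 6|/(7·(7/2)) = (24/49)|x + 6|, which is < ϵ once |x + 6| < (49/24)ϵ.
Take δ = min(7/2, (49/24)ϵ). Then 0 < |x + 6| < δ forces both bounds, so |(-8x - 4)/(x - 1) + 44/7| < ϵ.

δ = min(7/2, (49/24)ϵ)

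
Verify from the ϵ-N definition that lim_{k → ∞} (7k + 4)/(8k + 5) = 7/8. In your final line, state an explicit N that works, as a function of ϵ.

Suppose ϵ > 0. For k ≥ 1, |(7k + 4)/(8k + 5) − (7/8)| = |-3|/(8(8k + 5)) = 3/(8(8k + 5)).
Since 8k + 5 ≥ 8k for k ≥ 1, this is ≤ 3/(8·8k) = (3/64)/k.
So |(7k + 4)/(8k + 5) − (7/8)| < ϵ whenever k > (3/64)/ϵ.
Take N = (3/64)/ϵ. If k > N then |(7k + 4)/(8k + 5) − (7/8)| ≤ (3/64)/k < ϵ.

N = (3/64)/ϵ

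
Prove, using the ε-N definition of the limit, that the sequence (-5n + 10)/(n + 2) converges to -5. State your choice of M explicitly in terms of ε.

Suppose ε > 0. For n ≥ 1, |(-5n + 10)/(n + 2) + 5| = |20|/((n + 2)) = 20/((n + 2)).
Since n + 2 ≥ n for n ≥ 1, this is ≤ 20/(n) = 20/n.
So |(-5n + 10)/(n + 2) + 5| < ε whenever n > 20/ε.
Take M = 20/ε. If n > M then |(-5n + 10)/(n + 2) + 5| ≤ 20/n < ε.

M = 20/ε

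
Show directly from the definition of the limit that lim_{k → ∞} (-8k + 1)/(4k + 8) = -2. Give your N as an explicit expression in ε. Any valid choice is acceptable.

N = (17/4)/ε

Let ε > 0. For k ≥ 1, |(-8k + 1)/(4k + 8) + 2| = |68|/(4(4k + 8)) = 68/(4(4k + 8)).
Since 4k + 8 ≥ 4k for k ≥ 1, this is ≤ 68/(4·4k) = (17/4)/k.
So |(-8k + 1)/(4k + 8) + 2| < ε whenever k > (17/4)/ε.
Take N = (17/4)/ε. If k > N then |(-8k + 1)/(4k + 8) + 2| ≤ (17/4)/k < ε.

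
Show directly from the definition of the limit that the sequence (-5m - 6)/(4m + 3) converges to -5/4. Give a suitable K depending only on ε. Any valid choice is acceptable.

Fix ε > 0. For m ≥ 1, |(-5m - 6)/(4m + 3) + 5/4| = |-9|/(4(4m + 3)) = 9/(4(4m + 3)).
Since 4m + 3 ≥ 4m for m ≥ 1, this is ≤ 9/(4·4m) = (9/16)/m.
So |(-5m - 6)/(4m + 3) + 5/4| < ε whenever m > (9/16)/ε.
Take K = (9/16)/ε. If m > K then |(-5m - 6)/(4m + 3) + 5/4| ≤ (9/16)/m < ε.

K = (9/16)/ε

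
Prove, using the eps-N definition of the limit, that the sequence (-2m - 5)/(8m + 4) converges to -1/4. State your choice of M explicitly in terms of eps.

Let eps > 0. For m ≥ 1, |(-2m - 5)/(8m + 4) + 1/4| = |-32|/(8(8m + 4)) = 32/(8(8m + 4)).
Since 8m + 4 ≥ 8m for m ≥ 1, this is ≤ 32/(8·8m) = (1/2)/m.
So |(-2m - 5)/(8m + 4) + 1/4| < eps whenever m > (1/2)/eps.
Take M = (1/2)/eps. If m > M then |(-2m - 5)/(8m + 4) + 1/4| ≤ (1/2)/m < eps.

M = (1/2)/eps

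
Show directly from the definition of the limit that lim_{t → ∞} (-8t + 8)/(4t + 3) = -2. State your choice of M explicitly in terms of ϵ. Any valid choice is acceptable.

M = (7/2)/ϵ

Fix ϵ > 0. We seek M > 0 such that t > M implies |(-8t + 8)/(4t + 3) + 2| < ϵ.
(-8t + 8)/(4t + 3) + 2 = (4(-8t + 8) − (-8)(4t + 3)) / (4(4t + 3)) = 56/(4(4t + 3)).
For t > 0 we have 4t + 3 > 4t, so |(-8t + 8)/(4t + 3) + 2| = 56/(4(4t + 3)) < 56/(4·4t) = (7/2)/t.
Thus |(-8t + 8)/(4t + 3) + 2| < ϵ whenever t > (7/2)/ϵ.
Take M = (7/2)/ϵ. If t > M then |(-8t + 8)/(4t + 3) + 2| < (7/2)/t < ϵ.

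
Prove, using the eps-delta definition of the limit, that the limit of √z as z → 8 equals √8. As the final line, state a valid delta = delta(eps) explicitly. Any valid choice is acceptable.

Let eps > 0. We want delta > 0 such that 0 < |z − 8| < delta implies |√z − √8| < eps.
Multiplying by the conjugate, |√z − √8| = |z − 8|/(√z + √8).
Restrict delta ≤ 8 so that |z − 8| < 8 forces z > 0, and then √z + √8 > √8.
Hence |√z − √8| < |z − 8|/√8, which is < eps once |z − 8| < √8·eps.
Take delta = min(8, √8·eps). If 0 < |z − 8| < delta then z > 0 and |√z − √8| < |z − 8|/√8 < eps.

delta = min(8, √8·eps)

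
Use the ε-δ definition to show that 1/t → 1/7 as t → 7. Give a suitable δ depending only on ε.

Suppose ε > 0. We seek δ > 0 such that 0 < |t − 7| < δ implies |1/t − (1/7)| < ε.
|1/t − (1/7)| = |7 − t|/(7·|t|) = |t − 7|/(7|t|).
Restrict δ ≤ 7/2. Then |t − 7| < 7/2 gives |t| > 7/2, so 7|t| > 49/2.
Then |1/t − (1/7)| < |t − 7|/(49/2), which is < ε when |t − 7| < (49/2)ε.
Take δ = min(7/2, (49/2)ε). Then 0 < |t − 7| < δ gives both |t − 7| < 7/2 and |t − 7| < (49/2)ε, so |1/t − (1/7)| < ε.

δ = min(7/2, (49/2)ε)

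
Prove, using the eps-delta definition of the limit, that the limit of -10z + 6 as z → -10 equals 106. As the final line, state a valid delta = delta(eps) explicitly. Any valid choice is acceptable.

Let eps > 0 be given. We need delta > 0 so that 0 < |z + 10| < delta implies |(-10z + 6) − 106| < eps.
Since (-10z + 6) − 106 = -10(z + 10), we have |(-10z + 6) − 106| = 10|z + 10|.
Thus it suffices that |z + 10| < eps/10.
Take delta = eps/10. If 0 < |z + 10| < delta then |(-10z + 6) − 106| = 10|z + 10| < 10·(eps/10) = eps.

delta = eps/10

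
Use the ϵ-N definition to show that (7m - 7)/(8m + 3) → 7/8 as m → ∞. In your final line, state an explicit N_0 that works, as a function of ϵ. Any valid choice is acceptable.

N_0 = (77/64)/ϵ

Let ϵ > 0 be given. For m ≥ 1, |(7m - 7)/(8m + 3) − (7/8)| = |-77|/(8(8m + 3)) = 77/(8(8m + 3)).
Since 8m + 3 ≥ 8m for m ≥ 1, this is ≤ 77/(8·8m) = (77/64)/m.
So |(7m - 7)/(8m + 3) − (7/8)| < ϵ whenever m > (77/64)/ϵ.
Take N_0 = (77/64)/ϵ. If m > N_0 then |(7m - 7)/(8m + 3) − (7/8)| ≤ (77/64)/m < ϵ.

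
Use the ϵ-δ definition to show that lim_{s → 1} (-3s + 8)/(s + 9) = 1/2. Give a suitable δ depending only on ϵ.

Let ϵ > 0. We want δ > 0 with 0 < |s − 1| < δ ⇒ |(-3s + 8)/(s + 9) − (1/2)| < ϵ.
Combining over a common denominator, (-3s + 8)/(s + 9) − (1/2) = [(-3s + 8)·10 − 5·(s + 9)] / [10·(s + 9)] = -35(s − 1) / (10(s + 9)).
So |(-3s + 8)/(s + 9) − (1/2)| = 35|s − 1| / (10·|s + 9|).
Require δ ≤ 5, so |s + 9| ≥ |10| − |s − 1| > 10 − 5 = 5.
Hence |(-3s + 8)/(s + 9) − (1/2)| < 35|s − 1|/(10·5) = (7/10)|s − 1|, which is < ϵ once |s − 1| < (10/7)ϵ.
Take δ = min(5, (10/7)ϵ). Then 0 < |s − 1| < δ forces both bounds, so |(-3s + 8)/(s + 9) − (1/2)| < ϵ.

δ = min(5, (10/7)ϵ)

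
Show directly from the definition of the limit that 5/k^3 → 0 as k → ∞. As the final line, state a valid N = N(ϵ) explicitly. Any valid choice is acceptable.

N = (5/ϵ)^{1/3}

Suppose ϵ > 0. For k ≥ 1, |5/k^3 − 0| = 5/k^3.
5/k^3 < ϵ ⇔ k^3 > 5/ϵ ⇔ k > (5/ϵ)^{1/3}.
Take N = (5/ϵ)^{1/3}. Then k > N implies 5/k^3 < ϵ.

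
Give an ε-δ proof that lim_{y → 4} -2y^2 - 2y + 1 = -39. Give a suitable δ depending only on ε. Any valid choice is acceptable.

δ = min(2, ε/22)

Suppose ε > 0. We want δ > 0 such that 0 < |y − 4| < δ implies |(-2y^2 - 2y + 1) + 39| < ε.
(-2y^2 - 2y + 1) + 39 = -2y^2 - 2y + 40 = (y − 4)(-2y - 10).
So |(-2y^2 - 2y + 1) + 39| = |y − 4|·|-2y - 10|.
Assume first that |y − 4| < 2, so |y| < 6. Then |-2y - 10| ≤ 2·6 + 10 = 22.
Hence |(-2y^2 - 2y + 1) + 39| ≤ 22|y − 4| < ε provided |y − 4| < ε/22.
Take δ = min(2, ε/22). Then 0 < |y − 4| < δ gives both |y − 4| < 2 and |y − 4| < ε/22, so |(-2y^2 - 2y + 1) + 39| < ε.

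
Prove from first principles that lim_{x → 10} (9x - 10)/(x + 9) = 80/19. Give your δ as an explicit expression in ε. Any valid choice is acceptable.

δ = min(19/2, (361/182)ε)

Suppose ε > 0. We want δ > 0 with 0 < |x − 10| < δ ⇒ |(9x - 10)/(x + 9) − (80/19)| < ε.
Combining over a common denominator, (9x - 10)/(x + 9) − (80/19) = [(9x - 10)·19 − 80·(x + 9)] / [19·(x + 9)] = 91(x − 10) / (19(x + 9)).
So |(9x - 10)/(x + 9) − (80/19)| = 91|x − 10| / (19·|x + 9|).
Restrict δ ≤ 19/2. Then |x − 10| < 19/2 gives |x + 9| = |(x − 10) + 19| ≥ 19 − 19/2 = 19/2.
Hence |(9x - 10)/(x + 9) − (80/19)| < 91|x − 10|/(19·(19/2)) = (182/361)|x − 10|, which is < ε once |x − 10| < (361/182)ε.
Take δ = min(19/2, (361/182)ε). Then 0 < |x − 10| < δ forces both bounds, so |(9x - 10)/(x + 9) − (80/19)| < ε.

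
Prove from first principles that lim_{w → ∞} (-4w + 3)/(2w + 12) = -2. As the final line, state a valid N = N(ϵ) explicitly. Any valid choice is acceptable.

Let ϵ > 0 be given. We seek N > 0 such that w > N implies |(-4w + 3)/(2w + 12) + 2| < ϵ.
(-4w + 3)/(2w + 12) + 2 = (2(-4w + 3) − (-4)(2w + 12)) / (2(2w + 12)) = 54/(2(2w + 12)).
For w > 0 we have 2w + 12 > 2w, so |(-4w + 3)/(2w + 12) + 2| = 54/(2(2w + 12)) < 54/(2·2w) = (27/2)/w.
Thus |(-4w + 3)/(2w + 12) + 2| < ϵ whenever w > (27/2)/ϵ.
Take N = (27/2)/ϵ. If w > N then |(-4w + 3)/(2w + 12) + 2| < (27/2)/w < ϵ.

N = (27/2)/ϵ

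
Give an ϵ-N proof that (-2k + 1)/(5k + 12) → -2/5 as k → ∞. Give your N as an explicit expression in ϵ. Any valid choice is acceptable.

Suppose ϵ > 0. For k ≥ 1, |(-2k + 1)/(5k + 12) + 2/5| = |29|/(5(5k + 12)) = 29/(5(5k + 12)).
Since 5k + 12 ≥ 5k for k ≥ 1, this is ≤ 29/(5·5k) = (29/25)/k.
So |(-2k + 1)/(5k + 12) + 2/5| < ϵ whenever k > (29/25)/ϵ.
Take N = (29/25)/ϵ. If k > N then |(-2k + 1)/(5k + 12) + 2/5| ≤ (29/25)/k < ϵ.

N = (29/25)/ϵ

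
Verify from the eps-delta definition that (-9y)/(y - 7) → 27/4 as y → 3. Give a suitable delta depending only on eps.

delta = min(2, (8/63)eps)

Suppose eps > 0. We want delta > 0 with 0 < |y − 3| < delta ⇒ |(-9y)/(y - 7) − (27/4)| < eps.
Combining over a common denominator, (-9y)/(y - 7) − (27/4) = [(-9y)·(-4) − (-27)·(y - 7)] / [(-4)·(y - 7)] = 63(y − 3) / ((-4)(y - 7)).
So |(-9y)/(y - 7) − (27/4)| = 63|y − 3| / (4·|y − 7|).
Restrict delta ≤ 2. Then |y − 3| < 2 gives |y − 7| = |(y − 3) + (-4)| ≥ 4 − 2 = 2.
Hence |(-9y)/(y - 7) − (27/4)| < 63|y − 3|/(4·2) = (63/8)|y − 3|, which is < eps once |y − 3| < (8/63)eps.
Take delta = min(2, (8/63)eps). Then 0 < |y − 3| < delta forces both bounds, so |(-9y)/(y - 7) − (27/4)| < eps.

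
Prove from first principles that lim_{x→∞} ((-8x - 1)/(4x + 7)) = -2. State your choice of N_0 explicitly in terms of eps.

Let eps > 0. We seek N_0 > 0 such that x > N_0 implies |(-8x - 1)/(4x + 7) + 2| < eps.
(-8x - 1)/(4x + 7) + 2 = (4(-8x - 1) − (-8)(4x + 7)) / (4(4x + 7)) = 52/(4(4x + 7)).
For x > 0 we have 4x + 7 > 4x, so |(-8x - 1)/(4x + 7) + 2| = 52/(4(4x + 7)) < 52/(4·4x) = (13/4)/x.
Thus |(-8x - 1)/(4x + 7) + 2| < eps whenever x > (13/4)/eps.
Take N_0 = (13/4)/eps. If x > N_0 then |(-8x - 1)/(4x + 7) + 2| < (13/4)/x < eps.

N_0 = (13/4)/eps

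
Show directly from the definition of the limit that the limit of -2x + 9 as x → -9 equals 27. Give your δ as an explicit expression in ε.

δ = ε/2

Let ε > 0 be given. We need δ > 0 so that 0 < |x + 9| < δ implies |(-2x + 9) − 27| < ε.
|(-2x + 9) − 27| = |-2x - 18| = 2|x + 9|.
Thus it suffices that |x + 9| < ε/2.
Choosing δ = ε/2 gives |(-2x + 9) − 27| = 2|x + 9| < ε whenever |x + 9| < δ.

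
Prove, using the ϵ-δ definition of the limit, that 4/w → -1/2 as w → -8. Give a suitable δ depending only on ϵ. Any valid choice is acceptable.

Let ϵ > 0 be given. We seek δ > 0 such that 0 < |w + 8| < δ implies |4/w + 1/2| < ϵ.
|4/w + 1/2| = 4·|-8 − w|/(8·|w|) = 4|w + 8|/(8|w|).
Restrict δ ≤ 4. Then |w + 8| < 4 gives |w| > 4, so 8|w| > 32.
Then |4/w + 1/2| < 4|w + 8|/32, which is < ϵ when |w + 8| < 8ϵ.
Take δ = min(4, 8ϵ). Then 0 < |w + 8| < δ gives both |w + 8| < 4 and |w + 8| < 8ϵ, so |4/w + 1/2| < ϵ.

δ = min(4, 8ϵ)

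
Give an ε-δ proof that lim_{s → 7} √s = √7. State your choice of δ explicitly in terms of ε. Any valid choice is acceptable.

Fix ε > 0. We want δ > 0 such that 0 < |s − 7| < δ implies |√s − √7| < ε.
Rationalise: √s − √7 = (s − 7)/(√s + √7), so |√s − √7| = |s − 7|/(√s + √7).
Restrict δ ≤ 7 so that |s − 7| < 7 forces s > 0, and then √s + √7 > √7.
Hence |√s − √7| < |s − 7|/√7, which is < ε once |s − 7| < √7·ε.
Take δ = min(7, √7·ε). If 0 < |s − 7| < δ then s > 0 and |√s − √7| < |s − 7|/√7 < ε.

δ = min(7, √7·ε)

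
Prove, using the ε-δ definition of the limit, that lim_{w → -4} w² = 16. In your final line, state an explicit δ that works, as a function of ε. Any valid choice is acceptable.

Suppose ε > 0. We seek δ > 0 with 0 < |w + 4| < δ ⇒ |w² − 16| < ε.
Factor: w² − 16 = (w + 4)(w - 4), so |w² − 16| = |w + 4|·|w - 4|.
Restrict δ ≤ 2. Then |w + 4| < 2 gives |w| < 6, so by the triangle inequality |w - 4| ≤ 6 + 4 = 10.
Hence |w² − 16| ≤ 10|w + 4|, which is < ε once |w + 4| < ε/10.
Take δ = min(2, ε/10). If 0 < |w + 4| < δ then both bounds hold and |w² − 16| ≤ 10|w + 4| < 10·(ε/10) = ε.

δ = min(2, ε/10)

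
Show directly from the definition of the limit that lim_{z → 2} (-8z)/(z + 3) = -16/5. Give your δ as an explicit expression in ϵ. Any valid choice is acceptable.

Suppose ϵ > 0. We want δ > 0 with 0 < |z − 2| < δ ⇒ |(-8z)/(z + 3) + 16/5| < ϵ.
Combining over a common denominator, (-8z)/(z + 3) + 16/5 = [(-8z)·5 − (-16)·(z + 3)] / [5·(z + 3)] = -24(z − 2) / (5(z + 3)).
So |(-8z)/(z + 3) + 16/5| = 24|z − 2| / (5·|z + 3|).
Restrict δ ≤ 5/2. Then |z − 2| < 5/2 gives |z + 3| = |(z − 2) + 5| ≥ 5 − 5/2 = 5/2.
Hence |(-8z)/(z + 3) + 16/5| < 24|z − 2|/(5·(5/2)) = (48/25)|z − 2|, which is < ϵ once |z − 2| < (25/48)ϵ.
Take δ = min(5/2, (25/48)ϵ). Then 0 < |z − 2| < δ forces both bounds, so |(-8z)/(z + 3) + 16/5| < ϵ.

δ = min(5/2, (25/48)ϵ)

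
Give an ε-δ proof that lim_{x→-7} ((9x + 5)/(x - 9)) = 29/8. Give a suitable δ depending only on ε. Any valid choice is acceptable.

Suppose ε > 0. We want δ > 0 with 0 < |x + 7| < δ ⇒ |(9x + 5)/(x - 9) − (29/8)| < ε.
Combining over a common denominator, (9x + 5)/(x - 9) − (29/8) = [(9x + 5)·(-16) − (-58)·(x - 9)] / [(-16)·(x - 9)] = -86(x + 7) / ((-16)(x - 9)).
So |(9x + 5)/(x - 9) − (29/8)| = 86|x + 7| / (16·|x − 9|).
Require δ ≤ 8, so |x − 9| ≥ |-16| − |x + 7| > 16 − 8 = 8.
Hence |(9x + 5)/(x - 9) − (29/8)| < 86|x + 7|/(16·8) = (43/64)|x + 7|, which is < ε once |x + 7| < (64/43)ε.
Take δ = min(8, (64/43)ε). Then 0 < |x + 7| < δ forces both bounds, so |(9x + 5)/(x - 9) − (29/8)| < ε.

δ = min(8, (64/43)ε)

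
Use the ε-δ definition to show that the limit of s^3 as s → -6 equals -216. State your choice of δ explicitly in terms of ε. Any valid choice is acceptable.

Fix ε > 0. We seek δ > 0 with 0 < |s + 6| < δ ⇒ |s^3 + 216| < ε.
Factor: s^3 + 216 = (s + 6)(s^2 - 6s + 36), so |s^3 + 216| = |s + 6|·|s^2 - 6s + 36|.
Restrict δ ≤ 1. Then |s + 6| < 1 gives |s| < 7, so by the triangle inequality |s^2 - 6s + 36| ≤ 7^2 + 6·7 + 36 = 127.
Hence |s^3 + 216| ≤ 127|s + 6|, which is < ε once |s + 6| < ε/127.
Take δ = min(1, ε/127). If 0 < |s + 6| < δ then both bounds hold and |s^3 + 216| ≤ 127|s + 6| < 127·(ε/127) = ε.

δ = min(1, ε/127)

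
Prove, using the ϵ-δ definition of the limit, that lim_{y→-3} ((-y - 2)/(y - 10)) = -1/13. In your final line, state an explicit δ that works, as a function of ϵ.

Fix ϵ > 0. We want δ > 0 with 0 < |y + 3| < δ ⇒ |(-y - 2)/(y - 10) + 1/13| < ϵ.
Combining over a common denominator, (-y - 2)/(y - 10) + 1/13 = [(-y - 2)·(-13) − 1·(y - 10)] / [(-13)·(y - 10)] = 12(y + 3) / ((-13)(y - 10)).
So |(-y - 2)/(y - 10) + 1/13| = 12|y + 3| / (13·|y − 10|).
Require δ ≤ 13/2, so |y − 10| ≥ |-13| − |y + 3| > 13 − 13/2 = 13/2.
Hence |(-y - 2)/(y - 10) + 1/13| < 12|y + 3|/(13·(13/2)) = (24/169)|y + 3|, which is < ϵ once |y + 3| < (169/24)ϵ.
Take δ = min(13/2, (169/24)ϵ). Then 0 < |y + 3| < δ forces both bounds, so |(-y - 2)/(y - 10) + 1/13| < ϵ.

δ = min(13/2, (169/24)ϵ)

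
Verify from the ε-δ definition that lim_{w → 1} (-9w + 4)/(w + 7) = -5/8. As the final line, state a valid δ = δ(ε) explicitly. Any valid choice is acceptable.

δ = min(4, (32/67)ε)

Suppose ε > 0. We want δ > 0 with 0 < |w − 1| < δ ⇒ |(-9w + 4)/(w + 7) + 5/8| < ε.
Combining over a common denominator, (-9w + 4)/(w + 7) + 5/8 = [(-9w + 4)·8 − (-5)·(w + 7)] / [8·(w + 7)] = -67(w − 1) / (8(w + 7)).
So |(-9w + 4)/(w + 7) + 5/8| = 67|w − 1| / (8·|w + 7|).
Require δ ≤ 4, so |w + 7| ≥ |8| − |w − 1| > 8 − 4 = 4.
Hence |(-9w + 4)/(w + 7) + 5/8| < 67|w − 1|/(8·4) = (67/32)|w − 1|, which is < ε once |w − 1| < (32/67)ε.
Take δ = min(4, (32/67)ε). Then 0 < |w − 1| < δ forces both bounds, so |(-9w + 4)/(w + 7) + 5/8| < ε.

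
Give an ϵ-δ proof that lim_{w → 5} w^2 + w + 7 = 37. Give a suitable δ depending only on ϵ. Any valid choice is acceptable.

Let ϵ > 0. We want δ > 0 such that 0 < |w − 5| < δ implies |(w^2 + w + 7) − 37| < ϵ.
(w^2 + w + 7) − 37 = w^2 + w - 30 = (w − 5)(w + 6).
So |(w^2 + w + 7) − 37| = |w − 5|·|w + 6|.
Require δ ≤ 1. Then |w − 5| < 1 gives |w| < 6, and by the triangle inequality |w + 6| ≤ 6 + 6 = 12.
Hence |(w^2 + w + 7) − 37| ≤ 12|w − 5| < ϵ provided |w − 5| < ϵ/12.
Take δ = min(1, ϵ/12). Then 0 < |w − 5| < δ gives both |w − 5| < 1 and |w − 5| < ϵ/12, so |(w^2 + w + 7) − 37| < ϵ.

δ = min(1, ϵ/12)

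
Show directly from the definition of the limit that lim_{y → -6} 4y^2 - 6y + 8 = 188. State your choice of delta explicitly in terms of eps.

delta = min(2, eps/62)

Let eps > 0. We want delta > 0 such that 0 < |y + 6| < delta implies |(4y^2 - 6y + 8) − 188| < eps.
(4y^2 - 6y + 8) − 188 = 4y^2 - 6y - 180 = (y + 6)(4y - 30).
So |(4y^2 - 6y + 8) − 188| = |y + 6|·|4y - 30|.
Require delta ≤ 2. Then |y + 6| < 2 gives |y| < 8, and by the triangle inequality |4y - 30| ≤ 4·8 + 30 = 62.
Hence |(4y^2 - 6y + 8) − 188| ≤ 62|y + 6| < eps provided |y + 6| < eps/62.
Take delta = min(2, eps/62). Then 0 < |y + 6| < delta gives both |y + 6| < 2 and |y + 6| < eps/62, so |(4y^2 - 6y + 8) − 188| < eps.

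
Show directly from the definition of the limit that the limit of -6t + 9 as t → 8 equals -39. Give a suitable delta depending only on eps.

Fix eps > 0. We need delta > 0 so that 0 < |t − 8| < delta implies |(-6t + 9) + 39| < eps.
Since (-6t + 9) + 39 = -6(t − 8), we have |(-6t + 9) + 39| = 6|t − 8|.
So 6|t − 8| < eps exactly when |t − 8| < eps/6.
Choosing delta = eps/6 gives |(-6t + 9) + 39| = 6|t − 8| < eps whenever |t − 8| < delta.

delta = eps/6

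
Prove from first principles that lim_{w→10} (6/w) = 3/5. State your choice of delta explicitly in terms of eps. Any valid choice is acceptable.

delta = min(5, (25/3)eps)

Let eps > 0. We seek delta > 0 such that 0 < |w − 10| < delta implies |6/w − (3/5)| < eps.
|6/w − (3/5)| = 6·|10 − w|/(10·|w|) = 6|w − 10|/(10|w|).
Require delta ≤ 5 so that |w| > 10 − 5 = 5, hence 10|w| > 50.
Then |6/w − (3/5)| < 6|w − 10|/50, which is < eps when |w − 10| < (25/3)eps.
Take delta = min(5, (25/3)eps). Then 0 < |w − 10| < delta gives both |w − 10| < 5 and |w − 10| < (25/3)eps, so |6/w − (3/5)| < eps.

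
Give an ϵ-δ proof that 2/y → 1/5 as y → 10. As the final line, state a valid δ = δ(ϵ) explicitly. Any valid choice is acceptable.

Let ϵ > 0 be given. We seek δ > 0 such that 0 < |y − 10| < δ implies |2/y − (1/5)| < ϵ.
|2/y − (1/5)| = 2·|10 − y|/(10·|y|) = 2|y − 10|/(10|y|).
Restrict δ ≤ 5. Then |y − 10| < 5 gives |y| > 5, so 10|y| > 50.
Then |2/y − (1/5)| < 2|y − 10|/50, which is < ϵ when |y − 10| < 25ϵ.
Take δ = min(5, 25ϵ). Then 0 < |y − 10| < δ gives both |y − 10| < 5 and |y − 10| < 25ϵ, so |2/y − (1/5)| < ϵ.

δ = min(5, 25ϵ)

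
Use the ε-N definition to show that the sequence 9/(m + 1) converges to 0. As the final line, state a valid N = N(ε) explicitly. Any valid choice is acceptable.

N = 9/ε

Let ε > 0. For m ≥ 1, |9/(m + 1) − 0| = 9/(m + 1) ≤ 9/m.
We need 9/m < ε, i.e. m > 9/ε.
Take N = 9/ε. If m > N then |9/(m + 1)| ≤ 9/m < ε.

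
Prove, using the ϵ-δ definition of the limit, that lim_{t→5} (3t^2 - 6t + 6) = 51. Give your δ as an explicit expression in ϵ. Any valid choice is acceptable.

δ = min(1, ϵ/27)

Suppose ϵ > 0. We want δ > 0 such that 0 < |t − 5| < δ implies |(3t^2 - 6t + 6) − 51| < ϵ.
(3t^2 - 6t + 6) − 51 = 3t^2 - 6t - 45 = (t − 5)(3t + 9).
So |(3t^2 - 6t + 6) − 51| = |t − 5|·|3t + 9|.
Require δ ≤ 1. Then |t − 5| < 1 gives |t| < 6, and by the triangle inequality |3t + 9| ≤ 3·6 + 9 = 27.
Hence |(3t^2 - 6t + 6) − 51| ≤ 27|t − 5| < ϵ provided |t − 5| < ϵ/27.
Take δ = min(1, ϵ/27). Then 0 < |t − 5| < δ gives both |t − 5| < 1 and |t − 5| < ϵ/27, so |(3t^2 - 6t + 6) − 51| < ϵ.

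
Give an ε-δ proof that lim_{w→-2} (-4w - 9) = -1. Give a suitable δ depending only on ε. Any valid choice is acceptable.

Let ε > 0. We need δ > 0 so that 0 < |w + 2| < δ implies |(-4w - 9) + 1| < ε.
Since (-4w - 9) + 1 = -4(w + 2), we have |(-4w - 9) + 1| = 4|w + 2|.
So 4|w + 2| < ε exactly when |w + 2| < ε/4.
Take δ = ε/4. If 0 < |w + 2| < δ then |(-4w - 9) + 1| = 4|w + 2| < 4·(ε/4) = ε.

δ = ε/4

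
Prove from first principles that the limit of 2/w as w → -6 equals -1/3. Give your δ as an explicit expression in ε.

Let ε > 0 be given. We seek δ > 0 such that 0 < |w + 6| < δ implies |2/w + 1/3| < ε.
|2/w + 1/3| = 2·|-6 − w|/(6·|w|) = 2|w + 6|/(6|w|).
Require δ ≤ 3 so that |w| > 6 − 3 = 3, hence 6|w| > 18.
Then |2/w + 1/3| < 2|w + 6|/18, which is < ε when |w + 6| < 9ε.
Take δ = min(3, 9ε). Then 0 < |w + 6| < δ gives both |w + 6| < 3 and |w + 6| < 9ε, so |2/w + 1/3| < ε.

δ = min(3, 9ε)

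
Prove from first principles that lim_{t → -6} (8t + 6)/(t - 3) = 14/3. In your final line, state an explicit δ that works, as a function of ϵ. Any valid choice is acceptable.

δ = min(9/2, (27/20)ϵ)

Suppose ϵ > 0. We want δ > 0 with 0 < |t + 6| < δ ⇒ |(8t + 6)/(t - 3) − (14/3)| < ϵ.
Combining over a common denominator, (8t + 6)/(t - 3) − (14/3) = [(8t + 6)·(-9) − (-42)·(t - 3)] / [(-9)·(t - 3)] = -30(t + 6) / ((-9)(t - 3)).
So |(8t + 6)/(t - 3) − (14/3)| = 30|t + 6| / (9·|t − 3|).
Restrict δ ≤ 9/2. Then |t + 6| < 9/2 gives |t − 3| = |(t + 6) + (-9)| ≥ 9 − 9/2 = 9/2.
Hence |(8t + 6)/(t - 3) − (14/3)| < 30|t + 6|/(9·(9/2)) = (20/27)|t + 6|, which is < ϵ once |t + 6| < (27/20)ϵ.
Take δ = min(9/2, (27/20)ϵ). Then 0 < |t + 6| < δ forces both bounds, so |(8t + 6)/(t - 3) − (14/3)| < ϵ.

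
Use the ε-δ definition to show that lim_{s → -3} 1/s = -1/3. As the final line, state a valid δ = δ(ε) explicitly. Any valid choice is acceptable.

Let ε > 0 be given. We seek δ > 0 such that 0 < |s + 3| < δ implies |1/s + 1/3| < ε.
|1/s + 1/3| = |-3 − s|/(3·|s|) = |s + 3|/(3|s|).
Restrict δ ≤ 3/2. Then |s + 3| < 3/2 gives |s| > 3/2, so 3|s| > 9/2.
Then |1/s + 1/3| < |s + 3|/(9/2), which is < ε when |s + 3| < (9/2)ε.
Take δ = min(3/2, (9/2)ε). Then 0 < |s + 3| < δ gives both |s + 3| < 3/2 and |s + 3| < (9/2)ε, so |1/s + 1/3| < ε.

δ = min(3/2, (9/2)ε)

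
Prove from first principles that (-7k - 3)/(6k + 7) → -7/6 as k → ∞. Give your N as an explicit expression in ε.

Suppose ε > 0. For k ≥ 1, |(-7k - 3)/(6k + 7) + 7/6| = |31|/(6(6k + 7)) = 31/(6(6k + 7)).
Since 6k + 7 ≥ 6k for k ≥ 1, this is ≤ 31/(6·6k) = (31/36)/k.
So |(-7k - 3)/(6k + 7) + 7/6| < ε whenever k > (31/36)/ε.
Take N = (31/36)/ε. If k > N then |(-7k - 3)/(6k + 7) + 7/6| ≤ (31/36)/k < ε.

N = (31/36)/ε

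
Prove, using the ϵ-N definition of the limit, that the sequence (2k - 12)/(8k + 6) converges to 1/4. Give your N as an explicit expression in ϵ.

N = (27/16)/ϵ

Fix ϵ > 0. For k ≥ 1, |(2k - 12)/(8k + 6) − (1/4)| = |-108|/(8(8k + 6)) = 108/(8(8k + 6)).
Since 8k + 6 ≥ 8k for k ≥ 1, this is ≤ 108/(8·8k) = (27/16)/k.
So |(2k - 12)/(8k + 6) − (1/4)| < ϵ whenever k > (27/16)/ϵ.
Take N = (27/16)/ϵ. If k > N then |(2k - 12)/(8k + 6) − (1/4)| ≤ (27/16)/k < ϵ.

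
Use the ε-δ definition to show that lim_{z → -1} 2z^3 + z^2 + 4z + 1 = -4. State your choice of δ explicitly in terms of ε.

Fix ε > 0. We want δ > 0 such that 0 < |z + 1| < δ implies |(2z^3 + z^2 + 4z + 1) + 4| < ε.
(2z^3 + z^2 + 4z + 1) + 4 = 2z^3 + z^2 + 4z + 5 = (z + 1)(2z^2 - z + 5).
So |(2z^3 + z^2 + 4z + 1) + 4| = |z + 1|·|2z^2 - z + 5|.
Assume first that |z + 1| < 1, so |z| < 2. Then |2z^2 - z + 5| ≤ 2·2^2 + 2 + 5 = 15.
Hence |(2z^3 + z^2 + 4z + 1) + 4| ≤ 15|z + 1| < ε provided |z + 1| < ε/15.
Take δ = min(1, ε/15). Then 0 < |z + 1| < δ gives both |z + 1| < 1 and |z + 1| < ε/15, so |(2z^3 + z^2 + 4z + 1) + 4| < ε.

δ = min(1, ε/15)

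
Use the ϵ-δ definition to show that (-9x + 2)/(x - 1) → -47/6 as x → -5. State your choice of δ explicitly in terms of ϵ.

Let ϵ > 0 be given. We want δ > 0 with 0 < |x + 5| < δ ⇒ |(-9x + 2)/(x - 1) + 47/6| < ϵ.
Combining over a common denominator, (-9x + 2)/(x - 1) + 47/6 = [(-9x + 2)·(-6) − 47·(x - 1)] / [(-6)·(x - 1)] = 7(x + 5) / ((-6)(x - 1)).
So |(-9x + 2)/(x - 1) + 47/6| = 7|x + 5| / (6·|x − 1|).
Restrict δ ≤ 3. Then |x + 5| < 3 gives |x − 1| = |(x + 5) + (-6)| ≥ 6 − 3 = 3.
Hence |(-9x + 2)/(x - 1) + 47/6| < 7|x + 5|/(6·3) = (7/18)|x + 5|, which is < ϵ once |x + 5| < (18/7)ϵ.
Take δ = min(3, (18/7)ϵ). Then 0 < |x + 5| < δ forces both bounds, so |(-9x + 2)/(x - 1) + 47/6| < ϵ.

δ = min(3, (18/7)ϵ)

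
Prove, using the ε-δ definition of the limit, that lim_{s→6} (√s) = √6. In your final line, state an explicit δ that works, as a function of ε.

δ = min(6, √6·ε)

Let ε > 0. We want δ > 0 such that 0 < |s − 6| < δ implies |√s − √6| < ε.
Rationalise: √s − √6 = (s − 6)/(√s + √6), so |√s − √6| = |s − 6|/(√s + √6).
Restrict δ ≤ 6 so that |s − 6| < 6 forces s > 0, and then √s + √6 > √6.
Hence |√s − √6| < |s − 6|/√6, which is < ε once |s − 6| < √6·ε.
Take δ = min(6, √6·ε). If 0 < |s − 6| < δ then s > 0 and |√s − √6| < |s − 6|/√6 < ε.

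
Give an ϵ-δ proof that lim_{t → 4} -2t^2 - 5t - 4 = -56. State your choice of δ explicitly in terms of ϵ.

δ = min(2, ϵ/25)

Let ϵ > 0 be given. We want δ > 0 such that 0 < |t − 4| < δ implies |(-2t^2 - 5t - 4) + 56| < ϵ.
(-2t^2 - 5t - 4) + 56 = -2t^2 - 5t + 52 = (t − 4)(-2t - 13).
So |(-2t^2 - 5t - 4) + 56| = |t − 4|·|-2t - 13|.
Assume first that |t − 4| < 2, so |t| < 6. Then |-2t - 13| ≤ 2·6 + 13 = 25.
Hence |(-2t^2 - 5t - 4) + 56| ≤ 25|t − 4| < ϵ provided |t − 4| < ϵ/25.
Take δ = min(2, ϵ/25). Then 0 < |t − 4| < δ gives both |t − 4| < 2 and |t − 4| < ϵ/25, so |(-2t^2 - 5t - 4) + 56| < ϵ.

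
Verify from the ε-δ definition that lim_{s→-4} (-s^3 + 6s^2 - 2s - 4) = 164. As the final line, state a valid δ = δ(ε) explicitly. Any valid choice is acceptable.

Fix ε > 0. We want δ > 0 such that 0 < |s + 4| < δ implies |(-s^3 + 6s^2 - 2s - 4) − 164| < ε.
(-s^3 + 6s^2 - 2s - 4) − 164 = -s^3 + 6s^2 - 2s - 168 = (s + 4)(-s^2 + 10s - 42).
So |(-s^3 + 6s^2 - 2s - 4) − 164| = |s + 4|·|-s^2 + 10s - 42|.
Require δ ≤ 1. Then |s + 4| < 1 gives |s| < 5, and by the triangle inequality |-s^2 + 10s - 42| ≤ 5^2 + 10·5 + 42 = 117.
Hence |(-s^3 + 6s^2 - 2s - 4) − 164| ≤ 117|s + 4| < ε provided |s + 4| < ε/117.
Take δ = min(1, ε/117). Then 0 < |s + 4| < δ gives both |s + 4| < 1 and |s + 4| < ε/117, so |(-s^3 + 6s^2 - 2s - 4) − 164| < ε.

δ = min(1, ε/117)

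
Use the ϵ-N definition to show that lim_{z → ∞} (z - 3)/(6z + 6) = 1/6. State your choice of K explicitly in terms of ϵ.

Let ϵ > 0. We seek K > 0 such that z > K implies |(z - 3)/(6z + 6) − (1/6)| < ϵ.
(z - 3)/(6z + 6) − (1/6) = (6(z - 3) − (6z + 6)) / (6(6z + 6)) = -24/(6(6z + 6)).
For z > 0 we have 6z + 6 > 6z, so |(z - 3)/(6z + 6) − (1/6)| = 24/(6(6z + 6)) < 24/(6·6z) = (2/3)/z.
Thus |(z - 3)/(6z + 6) − (1/6)| < ϵ whenever z > (2/3)/ϵ.
Take K = (2/3)/ϵ. If z > K then |(z - 3)/(6z + 6) − (1/6)| < (2/3)/z < ϵ.

K = (2/3)/ϵ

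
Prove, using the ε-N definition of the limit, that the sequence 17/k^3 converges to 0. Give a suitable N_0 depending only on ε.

N_0 = (17/ε)^{1/3}

Fix ε > 0. For k ≥ 1, |17/k^3 − 0| = 17/k^3.
17/k^3 < ε ⇔ k^3 > 17/ε ⇔ k > (17/ε)^{1/3}.
Take N_0 = (17/ε)^{1/3}. Then k > N_0 implies 17/k^3 < ε.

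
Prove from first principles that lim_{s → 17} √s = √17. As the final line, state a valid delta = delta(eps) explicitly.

Fix eps > 0. We want delta > 0 such that 0 < |s − 17| < delta implies |√s − √17| < eps.
Multiplying by the conjugate, |√s − √17| = |s − 17|/(√s + √17).
Restrict delta ≤ 17 so that |s − 17| < 17 forces s > 0, and then √s + √17 > √17.
Hence |√s − √17| < |s − 17|/√17, which is < eps once |s − 17| < √17·eps.
Take delta = min(17, √17·eps). If 0 < |s − 17| < delta then s > 0 and |√s − √17| < |s − 17|/√17 < eps.

delta = min(17, √17·eps)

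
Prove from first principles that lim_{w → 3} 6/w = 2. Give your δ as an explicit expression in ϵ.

δ = min(3/2, (3/4)ϵ)

Let ϵ > 0. We seek δ > 0 such that 0 < |w − 3| < δ implies |6/w − 2| < ϵ.
|6/w − 2| = 6·|3 − w|/(3·|w|) = 6|w − 3|/(3|w|).
Require δ ≤ 3/2 so that |w| > 3 − 3/2 = 3/2, hence 3|w| > 9/2.
Then |6/w − 2| < 6|w − 3|/(9/2), which is < ϵ when |w − 3| < (3/4)ϵ.
Take δ = min(3/2, (3/4)ϵ). Then 0 < |w − 3| < δ gives both |w − 3| < 3/2 and |w − 3| < (3/4)ϵ, so |6/w − 2| < ϵ.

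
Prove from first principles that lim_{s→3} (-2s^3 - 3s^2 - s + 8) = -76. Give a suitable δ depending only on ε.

δ = min(1, ε/96)

Suppose ε > 0. We want δ > 0 such that 0 < |s − 3| < δ implies |(-2s^3 - 3s^2 - s + 8) + 76| < ε.
(-2s^3 - 3s^2 - s + 8) + 76 = -2s^3 - 3s^2 - s + 84 = (s − 3)(-2s^2 - 9s - 28).
So |(-2s^3 - 3s^2 - s + 8) + 76| = |s − 3|·|-2s^2 - 9s - 28|.
Require δ ≤ 1. Then |s − 3| < 1 gives |s| < 4, and by the triangle inequality |-2s^2 - 9s - 28| ≤ 2·4^2 + 9·4 + 28 = 96.
Hence |(-2s^3 - 3s^2 - s + 8) + 76| ≤ 96|s − 3| < ε provided |s − 3| < ε/96.
Choosing δ = min(1, ε/96) ensures both conditions, hence |(-2s^3 - 3s^2 - s + 8) + 76| < ε.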